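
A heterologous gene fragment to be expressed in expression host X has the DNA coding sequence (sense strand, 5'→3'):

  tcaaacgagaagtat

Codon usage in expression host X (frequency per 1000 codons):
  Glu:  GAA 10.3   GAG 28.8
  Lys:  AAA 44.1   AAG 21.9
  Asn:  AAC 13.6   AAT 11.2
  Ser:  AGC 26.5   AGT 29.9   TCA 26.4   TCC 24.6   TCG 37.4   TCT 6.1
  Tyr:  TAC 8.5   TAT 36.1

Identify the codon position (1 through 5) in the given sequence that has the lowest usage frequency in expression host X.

2

Codon 1 TCA (Ser): 26.4 per 1000.
Codon 2 AAC (Asn): 13.6 per 1000.
Codon 3 GAG (Glu): 28.8 per 1000.
Codon 4 AAG (Lys): 21.9 per 1000.
Codon 5 TAT (Tyr): 36.1 per 1000.
Lowest frequency is 13.6 at codon 2.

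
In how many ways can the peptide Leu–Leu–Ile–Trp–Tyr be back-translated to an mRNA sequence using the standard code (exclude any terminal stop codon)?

216

Leu: 6 codons.
Leu: 6 codons.
Ile: 3 codons.
Trp: 1 codon.
Tyr: 2 codons.
6 × 6 × 3 × 1 × 2 = 216.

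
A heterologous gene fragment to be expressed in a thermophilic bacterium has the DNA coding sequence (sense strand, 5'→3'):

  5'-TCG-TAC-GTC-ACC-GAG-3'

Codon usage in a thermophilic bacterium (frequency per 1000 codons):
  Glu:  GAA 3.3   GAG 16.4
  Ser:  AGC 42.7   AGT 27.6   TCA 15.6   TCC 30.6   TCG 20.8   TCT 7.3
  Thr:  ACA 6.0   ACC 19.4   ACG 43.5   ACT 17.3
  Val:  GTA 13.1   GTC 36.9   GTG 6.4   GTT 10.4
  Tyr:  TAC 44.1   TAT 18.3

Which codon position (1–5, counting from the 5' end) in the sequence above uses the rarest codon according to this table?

5

Codon 1 TCG (Ser): 20.8 per 1000.
Codon 2 TAC (Tyr): 44.1 per 1000.
Codon 3 GTC (Val): 36.9 per 1000.
Codon 4 ACC (Thr): 19.4 per 1000.
Codon 5 GAG (Glu): 16.4 per 1000.
Lowest frequency is 16.4 at codon 5.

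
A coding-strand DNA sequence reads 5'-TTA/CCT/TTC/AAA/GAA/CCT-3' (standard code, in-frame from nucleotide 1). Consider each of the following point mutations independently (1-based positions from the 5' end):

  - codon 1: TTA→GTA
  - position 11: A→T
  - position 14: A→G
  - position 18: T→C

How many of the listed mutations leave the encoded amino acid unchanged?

Codon 1: TTA (Leu) → GTA (Val) — missense.
Codon 4: AAA (Lys) → ATA (Ile) — missense.
Codon 5: GAA (Glu) → GGA (Gly) — missense.
Codon 6: CCT (Pro) → CCC (Pro) — synonymous.
Synonymous: 1 of 4.

1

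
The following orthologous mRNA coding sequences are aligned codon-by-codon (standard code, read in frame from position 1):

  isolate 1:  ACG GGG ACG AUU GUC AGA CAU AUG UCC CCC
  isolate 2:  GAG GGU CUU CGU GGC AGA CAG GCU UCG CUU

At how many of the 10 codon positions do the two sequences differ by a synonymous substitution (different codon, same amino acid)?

Codon 1: ACG Thr / GAG Glu — nonsynonymous.
Codon 2: GGG Gly / GGU Gly — synonymous.
Codon 3: ACG Thr / CUU Leu — nonsynonymous.
Codon 4: AUU Ile / CGU Arg — nonsynonymous.
Codon 5: GUC Val / GGC Gly — nonsynonymous.
Codon 6: AGA Arg / AGA Arg — identical.
Codon 7: CAU His / CAG Gln — nonsynonymous.
Codon 8: AUG Met / GCU Ala — nonsynonymous.
Codon 9: UCC Ser / UCG Ser — synonymous.
Codon 10: CCC Pro / CUU Leu — nonsynonymous.
Synonymous differences: 2.

2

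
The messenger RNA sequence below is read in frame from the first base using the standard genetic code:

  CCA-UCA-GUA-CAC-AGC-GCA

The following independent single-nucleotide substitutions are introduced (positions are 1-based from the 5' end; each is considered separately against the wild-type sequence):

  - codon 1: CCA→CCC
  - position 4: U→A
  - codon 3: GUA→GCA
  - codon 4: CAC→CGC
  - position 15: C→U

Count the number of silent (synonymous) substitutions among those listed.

Codon 1: CCA (Pro) → CCC (Pro) — synonymous.
Codon 2: UCA (Ser) → ACA (Thr) — missense.
Codon 3: GUA (Val) → GCA (Ala) — missense.
Codon 4: CAC (His) → CGC (Arg) — missense.
Codon 5: AGC (Ser) → AGU (Ser) — synonymous.
Synonymous: 2 of 5.

2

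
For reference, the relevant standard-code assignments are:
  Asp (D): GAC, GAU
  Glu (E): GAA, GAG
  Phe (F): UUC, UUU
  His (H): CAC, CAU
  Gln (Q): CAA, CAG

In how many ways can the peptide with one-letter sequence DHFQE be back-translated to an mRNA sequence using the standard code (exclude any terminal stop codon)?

32

Asp: 2 codons.
His: 2 codons.
Phe: 2 codons.
Gln: 2 codons.
Glu: 2 codons.
2 × 2 × 2 × 2 × 2 = 32.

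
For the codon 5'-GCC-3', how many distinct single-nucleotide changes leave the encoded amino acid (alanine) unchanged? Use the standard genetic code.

3

Position 1: none → 0 synonymous.
Position 2: none → 0 synonymous.
Position 3: GCT, GCA, GCG → 3 synonymous.
Total: 0 + 0 + 3 = 3.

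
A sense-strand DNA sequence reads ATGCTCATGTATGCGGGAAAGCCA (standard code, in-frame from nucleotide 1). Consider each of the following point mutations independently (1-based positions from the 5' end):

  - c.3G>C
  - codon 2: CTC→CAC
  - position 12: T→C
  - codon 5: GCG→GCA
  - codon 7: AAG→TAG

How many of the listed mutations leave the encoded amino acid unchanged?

Codon 1: ATG (Met) → ATC (Ile) — missense.
Codon 2: CTC (Leu) → CAC (His) — missense.
Codon 4: TAT (Tyr) → TAC (Tyr) — synonymous.
Codon 5: GCG (Ala) → GCA (Ala) — synonymous.
Codon 7: AAG (Lys) → TAG (Stop) — nonsense.
Synonymous: 2 of 5.

2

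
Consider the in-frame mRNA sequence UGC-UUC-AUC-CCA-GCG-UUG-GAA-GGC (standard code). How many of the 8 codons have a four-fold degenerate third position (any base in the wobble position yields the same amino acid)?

Codon 1 UGC (Cys): third position 2-fold.
Codon 2 UUC (Phe): third position 2-fold.
Codon 3 AUC (Ile): third position 3-fold.
Codon 4 CCA (Pro): third position 4-fold.
Codon 5 GCG (Ala): third position 4-fold.
Codon 6 UUG (Leu): third position 2-fold.
Codon 7 GAA (Glu): third position 2-fold.
Codon 8 GGC (Gly): third position 4-fold.
Four-fold degenerate third positions: 3.

3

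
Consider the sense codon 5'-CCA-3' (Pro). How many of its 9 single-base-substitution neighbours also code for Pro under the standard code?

3

Position 1: none → 0 synonymous.
Position 2: none → 0 synonymous.
Position 3: CCU, CCC, CCG → 3 synonymous.
Total: 0 + 0 + 3 = 3.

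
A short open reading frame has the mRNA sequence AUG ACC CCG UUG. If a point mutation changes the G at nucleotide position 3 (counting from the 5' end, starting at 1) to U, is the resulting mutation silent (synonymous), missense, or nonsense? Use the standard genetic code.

missense

Position 3 falls in codon 1: AUG → Met.
After the substitution the codon is AUU → Ile.
Met ≠ Ile, so this is a missense mutation.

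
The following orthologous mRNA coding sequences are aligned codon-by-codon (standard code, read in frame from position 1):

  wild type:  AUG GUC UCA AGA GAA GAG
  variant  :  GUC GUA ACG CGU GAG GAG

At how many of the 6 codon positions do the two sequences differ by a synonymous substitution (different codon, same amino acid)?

Codon 1: AUG Met / GUC Val — nonsynonymous.
Codon 2: GUC Val / GUA Val — synonymous.
Codon 3: UCA Ser / ACG Thr — nonsynonymous.
Codon 4: AGA Arg / CGU Arg — synonymous.
Codon 5: GAA Glu / GAG Glu — synonymous.
Codon 6: GAG Glu / GAG Glu — identical.
Synonymous differences: 3.

3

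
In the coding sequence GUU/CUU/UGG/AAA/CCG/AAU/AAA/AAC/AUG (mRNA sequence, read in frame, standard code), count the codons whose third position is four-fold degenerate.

Codon 1 GUU (Val): third position 4-fold.
Codon 2 CUU (Leu): third position 4-fold.
Codon 3 UGG (Trp): third position 1-fold.
Codon 4 AAA (Lys): third position 2-fold.
Codon 5 CCG (Pro): third position 4-fold.
Codon 6 AAU (Asn): third position 2-fold.
Codon 7 AAA (Lys): third position 2-fold.
Codon 8 AAC (Asn): third position 2-fold.
Codon 9 AUG (Met): third position 1-fold.
Four-fold degenerate third positions: 3.

3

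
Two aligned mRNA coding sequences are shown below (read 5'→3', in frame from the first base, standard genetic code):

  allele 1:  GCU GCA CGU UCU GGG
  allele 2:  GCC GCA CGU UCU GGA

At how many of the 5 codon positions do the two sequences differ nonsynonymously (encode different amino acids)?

Codon 1: GCU Ala / GCC Ala — synonymous.
Codon 2: GCA Ala / GCA Ala — identical.
Codon 3: CGU Arg / CGU Arg — identical.
Codon 4: UCU Ser / UCU Ser — identical.
Codon 5: GGG Gly / GGA Gly — synonymous.
Nonsynonymous differences: 0.

0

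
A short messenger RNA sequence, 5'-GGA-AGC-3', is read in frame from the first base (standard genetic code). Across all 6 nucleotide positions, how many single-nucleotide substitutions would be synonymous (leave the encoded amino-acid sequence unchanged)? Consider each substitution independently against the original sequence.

Codon 1 (GGA, Gly): 3 synonymous substitutions.
Codon 2 (AGC, Ser): 1 synonymous substitution.
Total: 3 + 1 = 4.

4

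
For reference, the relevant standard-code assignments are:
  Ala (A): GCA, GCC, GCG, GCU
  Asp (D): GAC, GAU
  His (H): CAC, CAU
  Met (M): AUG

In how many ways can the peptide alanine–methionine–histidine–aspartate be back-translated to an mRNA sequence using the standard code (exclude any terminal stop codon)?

16

Ala: 4 codons.
Met: 1 codon.
His: 2 codons.
Asp: 2 codons.
4 × 1 × 2 × 2 = 16.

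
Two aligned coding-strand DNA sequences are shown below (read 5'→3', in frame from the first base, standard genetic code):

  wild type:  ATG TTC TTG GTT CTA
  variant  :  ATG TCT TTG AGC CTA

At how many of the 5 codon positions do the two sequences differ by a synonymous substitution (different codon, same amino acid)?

0

Codon 1: ATG Met / ATG Met — identical.
Codon 2: TTC Phe / TCT Ser — nonsynonymous.
Codon 3: TTG Leu / TTG Leu — identical.
Codon 4: GTT Val / AGC Ser — nonsynonymous.
Codon 5: CTA Leu / CTA Leu — identical.
Synonymous differences: 0.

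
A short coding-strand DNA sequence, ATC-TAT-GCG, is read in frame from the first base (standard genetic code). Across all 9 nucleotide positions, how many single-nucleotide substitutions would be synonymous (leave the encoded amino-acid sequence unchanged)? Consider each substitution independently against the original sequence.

6

Codon 1 (ATC, Ile): 2 synonymous substitutions.
Codon 2 (TAT, Tyr): 1 synonymous substitution.
Codon 3 (GCG, Ala): 3 synonymous substitutions.
Total: 2 + 1 + 3 = 6.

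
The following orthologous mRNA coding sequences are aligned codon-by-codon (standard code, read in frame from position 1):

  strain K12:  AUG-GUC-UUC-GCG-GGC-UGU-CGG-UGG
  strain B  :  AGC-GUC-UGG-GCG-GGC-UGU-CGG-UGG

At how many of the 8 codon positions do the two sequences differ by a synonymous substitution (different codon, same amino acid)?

0

Codon 1: AUG Met / AGC Ser — nonsynonymous.
Codon 2: GUC Val / GUC Val — identical.
Codon 3: UUC Phe / UGG Trp — nonsynonymous.
Codon 4: GCG Ala / GCG Ala — identical.
Codon 5: GGC Gly / GGC Gly — identical.
Codon 6: UGU Cys / UGU Cys — identical.
Codon 7: CGG Arg / CGG Arg — identical.
Codon 8: UGG Trp / UGG Trp — identical.
Synonymous differences: 0.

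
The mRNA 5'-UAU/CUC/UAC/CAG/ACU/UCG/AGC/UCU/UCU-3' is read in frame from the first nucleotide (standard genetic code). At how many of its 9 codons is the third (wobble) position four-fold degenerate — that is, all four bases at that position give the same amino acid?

Codon 1 UAU (Tyr): third position 2-fold.
Codon 2 CUC (Leu): third position 4-fold.
Codon 3 UAC (Tyr): third position 2-fold.
Codon 4 CAG (Gln): third position 2-fold.
Codon 5 ACU (Thr): third position 4-fold.
Codon 6 UCG (Ser): third position 4-fold.
Codon 7 AGC (Ser): third position 2-fold.
Codon 8 UCU (Ser): third position 4-fold.
Codon 9 UCU (Ser): third position 4-fold.
Four-fold degenerate third positions: 5.

5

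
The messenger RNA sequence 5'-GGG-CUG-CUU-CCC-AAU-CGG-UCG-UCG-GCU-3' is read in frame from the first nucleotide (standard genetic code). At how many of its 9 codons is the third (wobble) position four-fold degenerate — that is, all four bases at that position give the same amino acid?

8

Codon 1 GGG (Gly): third position 4-fold.
Codon 2 CUG (Leu): third position 4-fold.
Codon 3 CUU (Leu): third position 4-fold.
Codon 4 CCC (Pro): third position 4-fold.
Codon 5 AAU (Asn): third position 2-fold.
Codon 6 CGG (Arg): third position 4-fold.
Codon 7 UCG (Ser): third position 4-fold.
Codon 8 UCG (Ser): third position 4-fold.
Codon 9 GCU (Ala): third position 4-fold.
Four-fold degenerate third positions: 8.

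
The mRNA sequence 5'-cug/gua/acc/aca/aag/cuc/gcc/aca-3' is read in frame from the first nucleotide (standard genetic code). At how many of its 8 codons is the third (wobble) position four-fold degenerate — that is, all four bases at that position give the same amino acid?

7

Codon 1 CUG (Leu): third position 4-fold.
Codon 2 GUA (Val): third position 4-fold.
Codon 3 ACC (Thr): third position 4-fold.
Codon 4 ACA (Thr): third position 4-fold.
Codon 5 AAG (Lys): third position 2-fold.
Codon 6 CUC (Leu): third position 4-fold.
Codon 7 GCC (Ala): third position 4-fold.
Codon 8 ACA (Thr): third position 4-fold.
Four-fold degenerate third positions: 7.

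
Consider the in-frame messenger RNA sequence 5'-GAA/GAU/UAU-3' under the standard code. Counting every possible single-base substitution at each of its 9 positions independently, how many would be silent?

3

Codon 1 (GAA, Glu): 1 synonymous substitution.
Codon 2 (GAU, Asp): 1 synonymous substitution.
Codon 3 (UAU, Tyr): 1 synonymous substitution.
Total: 1 + 1 + 1 = 3.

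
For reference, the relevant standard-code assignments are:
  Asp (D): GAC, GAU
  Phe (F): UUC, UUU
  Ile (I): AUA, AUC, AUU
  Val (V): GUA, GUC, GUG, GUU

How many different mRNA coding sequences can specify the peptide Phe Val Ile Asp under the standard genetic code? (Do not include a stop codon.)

Phe: 2 codons.
Val: 4 codons.
Ile: 3 codons.
Asp: 2 codons.
2 × 4 × 3 × 2 = 48.

48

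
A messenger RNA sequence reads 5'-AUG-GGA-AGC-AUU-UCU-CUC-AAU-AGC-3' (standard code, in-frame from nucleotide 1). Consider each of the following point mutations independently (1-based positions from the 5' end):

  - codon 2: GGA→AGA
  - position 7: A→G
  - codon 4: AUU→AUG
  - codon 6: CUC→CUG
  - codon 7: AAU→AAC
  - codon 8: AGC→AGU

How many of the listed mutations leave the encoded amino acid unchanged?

Codon 2: GGA (Gly) → AGA (Arg) — missense.
Codon 3: AGC (Ser) → GGC (Gly) — missense.
Codon 4: AUU (Ile) → AUG (Met) — missense.
Codon 6: CUC (Leu) → CUG (Leu) — synonymous.
Codon 7: AAU (Asn) → AAC (Asn) — synonymous.
Codon 8: AGC (Ser) → AGU (Ser) — synonymous.
Synonymous: 3 of 6.

3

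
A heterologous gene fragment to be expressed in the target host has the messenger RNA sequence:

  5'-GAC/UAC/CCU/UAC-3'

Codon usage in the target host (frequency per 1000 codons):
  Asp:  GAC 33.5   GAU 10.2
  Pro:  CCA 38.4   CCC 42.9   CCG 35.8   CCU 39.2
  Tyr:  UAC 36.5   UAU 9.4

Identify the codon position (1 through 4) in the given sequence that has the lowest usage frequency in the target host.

Codon 1 GAC (Asp): 33.5 per 1000.
Codon 2 UAC (Tyr): 36.5 per 1000.
Codon 3 CCU (Pro): 39.2 per 1000.
Codon 4 UAC (Tyr): 36.5 per 1000.
Lowest frequency is 33.5 at codon 1.

1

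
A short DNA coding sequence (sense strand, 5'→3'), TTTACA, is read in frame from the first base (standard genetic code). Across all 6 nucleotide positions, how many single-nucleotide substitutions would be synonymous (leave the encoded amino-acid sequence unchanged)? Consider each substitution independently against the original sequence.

Codon 1 (TTT, Phe): 1 synonymous substitution.
Codon 2 (ACA, Thr): 3 synonymous substitutions.
Total: 1 + 3 = 4.

4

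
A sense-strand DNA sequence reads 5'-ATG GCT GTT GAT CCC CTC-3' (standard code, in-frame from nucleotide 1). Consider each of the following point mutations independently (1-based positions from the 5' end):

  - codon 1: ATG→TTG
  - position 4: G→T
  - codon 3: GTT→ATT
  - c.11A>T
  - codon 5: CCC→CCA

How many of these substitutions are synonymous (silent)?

Codon 1: ATG (Met) → TTG (Leu) — missense.
Codon 2: GCT (Ala) → TCT (Ser) — missense.
Codon 3: GTT (Val) → ATT (Ile) — missense.
Codon 4: GAT (Asp) → GTT (Val) — missense.
Codon 5: CCC (Pro) → CCA (Pro) — synonymous.
Synonymous: 1 of 5.

1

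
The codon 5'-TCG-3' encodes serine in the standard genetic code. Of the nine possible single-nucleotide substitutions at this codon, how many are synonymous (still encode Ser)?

3

Position 1: none → 0 synonymous.
Position 2: none → 0 synonymous.
Position 3: TCT, TCC, TCA → 3 synonymous.
Total: 0 + 0 + 3 = 3.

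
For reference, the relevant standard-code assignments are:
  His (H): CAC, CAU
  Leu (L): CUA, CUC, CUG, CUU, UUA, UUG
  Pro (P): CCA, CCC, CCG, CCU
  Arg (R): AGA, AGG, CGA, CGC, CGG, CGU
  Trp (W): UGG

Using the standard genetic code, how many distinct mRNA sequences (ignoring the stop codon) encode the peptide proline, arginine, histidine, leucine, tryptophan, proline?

Pro: 4 codons.
Arg: 6 codons.
His: 2 codons.
Leu: 6 codons.
Trp: 1 codon.
Pro: 4 codons.
4 × 6 × 2 × 6 × 1 × 4 = 1152.

1152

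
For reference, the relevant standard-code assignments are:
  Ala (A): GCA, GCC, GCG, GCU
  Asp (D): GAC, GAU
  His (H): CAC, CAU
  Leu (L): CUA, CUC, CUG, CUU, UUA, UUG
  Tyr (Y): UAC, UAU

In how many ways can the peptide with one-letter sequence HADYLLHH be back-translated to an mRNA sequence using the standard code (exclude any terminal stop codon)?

4608

His: 2 codons.
Ala: 4 codons.
Asp: 2 codons.
Tyr: 2 codons.
Leu: 6 codons.
Leu: 6 codons.
His: 2 codons.
His: 2 codons.
2 × 4 × 2 × 2 × 6 × 6 × 2 × 2 = 4608.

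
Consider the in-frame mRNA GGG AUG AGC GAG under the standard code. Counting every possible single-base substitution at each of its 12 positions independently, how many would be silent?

Codon 1 (GGG, Gly): 3 synonymous substitutions.
Codon 2 (AUG, Met): 0 synonymous substitutions.
Codon 3 (AGC, Ser): 1 synonymous substitution.
Codon 4 (GAG, Glu): 1 synonymous substitution.
Total: 3 + 0 + 1 + 1 = 5.

5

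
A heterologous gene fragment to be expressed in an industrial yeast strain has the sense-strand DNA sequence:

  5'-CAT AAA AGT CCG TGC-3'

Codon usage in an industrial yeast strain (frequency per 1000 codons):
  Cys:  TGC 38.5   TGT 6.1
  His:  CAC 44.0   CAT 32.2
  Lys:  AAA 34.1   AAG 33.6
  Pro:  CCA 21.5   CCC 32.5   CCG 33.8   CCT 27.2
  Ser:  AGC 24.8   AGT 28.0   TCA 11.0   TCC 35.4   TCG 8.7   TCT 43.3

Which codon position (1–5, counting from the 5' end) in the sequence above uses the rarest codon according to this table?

3

Codon 1 CAT (His): 32.2 per 1000.
Codon 2 AAA (Lys): 34.1 per 1000.
Codon 3 AGT (Ser): 28.0 per 1000.
Codon 4 CCG (Pro): 33.8 per 1000.
Codon 5 TGC (Cys): 38.5 per 1000.
Lowest frequency is 28.0 at codon 3.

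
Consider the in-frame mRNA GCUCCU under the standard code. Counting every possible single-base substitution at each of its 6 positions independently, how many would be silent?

Codon 1 (GCU, Ala): 3 synonymous substitutions.
Codon 2 (CCU, Pro): 3 synonymous substitutions.
Total: 3 + 3 = 6.

6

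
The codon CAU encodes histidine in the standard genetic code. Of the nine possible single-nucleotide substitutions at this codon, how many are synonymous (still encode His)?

1

Position 1: none → 0 synonymous.
Position 2: none → 0 synonymous.
Position 3: CAC → 1 synonymous.
Total: 0 + 0 + 1 = 1.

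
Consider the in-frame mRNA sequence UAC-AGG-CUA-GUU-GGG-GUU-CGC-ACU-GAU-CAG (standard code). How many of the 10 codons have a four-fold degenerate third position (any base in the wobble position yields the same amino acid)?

Codon 1 UAC (Tyr): third position 2-fold.
Codon 2 AGG (Arg): third position 2-fold.
Codon 3 CUA (Leu): third position 4-fold.
Codon 4 GUU (Val): third position 4-fold.
Codon 5 GGG (Gly): third position 4-fold.
Codon 6 GUU (Val): third position 4-fold.
Codon 7 CGC (Arg): third position 4-fold.
Codon 8 ACU (Thr): third position 4-fold.
Codon 9 GAU (Asp): third position 2-fold.
Codon 10 CAG (Gln): third position 2-fold.
Four-fold degenerate third positions: 6.

6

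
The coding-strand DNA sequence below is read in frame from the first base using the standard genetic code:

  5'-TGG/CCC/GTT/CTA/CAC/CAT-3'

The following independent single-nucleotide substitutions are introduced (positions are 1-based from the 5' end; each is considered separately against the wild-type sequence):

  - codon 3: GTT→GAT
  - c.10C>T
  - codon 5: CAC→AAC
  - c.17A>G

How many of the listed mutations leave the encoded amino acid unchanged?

Codon 3: GTT (Val) → GAT (Asp) — missense.
Codon 4: CTA (Leu) → TTA (Leu) — synonymous.
Codon 5: CAC (His) → AAC (Asn) — missense.
Codon 6: CAT (His) → CGT (Arg) — missense.
Synonymous: 1 of 4.

1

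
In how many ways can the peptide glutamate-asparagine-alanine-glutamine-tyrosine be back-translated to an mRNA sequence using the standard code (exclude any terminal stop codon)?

64

Glu: 2 codons.
Asn: 2 codons.
Ala: 4 codons.
Gln: 2 codons.
Tyr: 2 codons.
2 × 2 × 4 × 2 × 2 = 64.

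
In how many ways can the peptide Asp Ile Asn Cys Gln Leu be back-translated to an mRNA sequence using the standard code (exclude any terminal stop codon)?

288

Asp: 2 codons.
Ile: 3 codons.
Asn: 2 codons.
Cys: 2 codons.
Gln: 2 codons.
Leu: 6 codons.
2 × 3 × 2 × 2 × 2 × 6 = 288.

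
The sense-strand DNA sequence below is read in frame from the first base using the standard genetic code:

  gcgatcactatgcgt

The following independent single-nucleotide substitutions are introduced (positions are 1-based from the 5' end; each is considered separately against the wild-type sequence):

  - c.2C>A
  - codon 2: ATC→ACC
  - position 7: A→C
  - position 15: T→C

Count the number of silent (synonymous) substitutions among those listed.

Codon 1: GCG (Ala) → GAG (Glu) — missense.
Codon 2: ATC (Ile) → ACC (Thr) — missense.
Codon 3: ACT (Thr) → CCT (Pro) — missense.
Codon 5: CGT (Arg) → CGC (Arg) — synonymous.
Synonymous: 1 of 4.

1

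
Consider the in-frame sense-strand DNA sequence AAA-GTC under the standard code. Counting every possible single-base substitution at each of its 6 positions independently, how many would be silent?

Codon 1 (AAA, Lys): 1 synonymous substitution.
Codon 2 (GTC, Val): 3 synonymous substitutions.
Total: 1 + 3 = 4.

4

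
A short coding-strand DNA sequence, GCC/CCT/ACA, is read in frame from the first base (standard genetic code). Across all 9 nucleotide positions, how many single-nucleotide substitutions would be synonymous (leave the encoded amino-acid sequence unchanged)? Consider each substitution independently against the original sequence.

Codon 1 (GCC, Ala): 3 synonymous substitutions.
Codon 2 (CCT, Pro): 3 synonymous substitutions.
Codon 3 (ACA, Thr): 3 synonymous substitutions.
Total: 3 + 3 + 3 = 9.

9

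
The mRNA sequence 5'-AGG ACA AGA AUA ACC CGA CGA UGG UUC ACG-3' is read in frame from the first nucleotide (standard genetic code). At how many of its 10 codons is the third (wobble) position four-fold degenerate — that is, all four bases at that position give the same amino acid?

5

Codon 1 AGG (Arg): third position 2-fold.
Codon 2 ACA (Thr): third position 4-fold.
Codon 3 AGA (Arg): third position 2-fold.
Codon 4 AUA (Ile): third position 3-fold.
Codon 5 ACC (Thr): third position 4-fold.
Codon 6 CGA (Arg): third position 4-fold.
Codon 7 CGA (Arg): third position 4-fold.
Codon 8 UGG (Trp): third position 1-fold.
Codon 9 UUC (Phe): third position 2-fold.
Codon 10 ACG (Thr): third position 4-fold.
Four-fold degenerate third positions: 5.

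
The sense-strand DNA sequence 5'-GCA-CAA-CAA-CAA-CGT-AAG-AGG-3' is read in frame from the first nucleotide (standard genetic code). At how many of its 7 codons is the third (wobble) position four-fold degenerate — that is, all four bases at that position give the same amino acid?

Codon 1 GCA (Ala): third position 4-fold.
Codon 2 CAA (Gln): third position 2-fold.
Codon 3 CAA (Gln): third position 2-fold.
Codon 4 CAA (Gln): third position 2-fold.
Codon 5 CGT (Arg): third position 4-fold.
Codon 6 AAG (Lys): third position 2-fold.
Codon 7 AGG (Arg): third position 2-fold.
Four-fold degenerate third positions: 2.

2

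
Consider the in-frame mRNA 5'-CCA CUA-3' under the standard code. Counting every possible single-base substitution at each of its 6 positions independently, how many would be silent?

Codon 1 (CCA, Pro): 3 synonymous substitutions.
Codon 2 (CUA, Leu): 4 synonymous substitutions.
Total: 3 + 4 = 7.

7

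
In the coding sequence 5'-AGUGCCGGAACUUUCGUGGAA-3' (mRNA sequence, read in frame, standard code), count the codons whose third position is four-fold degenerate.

4

Codon 1 AGU (Ser): third position 2-fold.
Codon 2 GCC (Ala): third position 4-fold.
Codon 3 GGA (Gly): third position 4-fold.
Codon 4 ACU (Thr): third position 4-fold.
Codon 5 UUC (Phe): third position 2-fold.
Codon 6 GUG (Val): third position 4-fold.
Codon 7 GAA (Glu): third position 2-fold.
Four-fold degenerate third positions: 4.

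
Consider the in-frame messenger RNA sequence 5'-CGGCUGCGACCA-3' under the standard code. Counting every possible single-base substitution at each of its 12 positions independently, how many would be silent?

Codon 1 (CGG, Arg): 4 synonymous substitutions.
Codon 2 (CUG, Leu): 4 synonymous substitutions.
Codon 3 (CGA, Arg): 4 synonymous substitutions.
Codon 4 (CCA, Pro): 3 synonymous substitutions.
Total: 4 + 4 + 4 + 3 = 15.

15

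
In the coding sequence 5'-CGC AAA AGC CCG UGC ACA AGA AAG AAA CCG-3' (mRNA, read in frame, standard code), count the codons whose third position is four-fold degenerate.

Codon 1 CGC (Arg): third position 4-fold.
Codon 2 AAA (Lys): third position 2-fold.
Codon 3 AGC (Ser): third position 2-fold.
Codon 4 CCG (Pro): third position 4-fold.
Codon 5 UGC (Cys): third position 2-fold.
Codon 6 ACA (Thr): third position 4-fold.
Codon 7 AGA (Arg): third position 2-fold.
Codon 8 AAG (Lys): third position 2-fold.
Codon 9 AAA (Lys): third position 2-fold.
Codon 10 CCG (Pro): third position 4-fold.
Four-fold degenerate third positions: 4.

4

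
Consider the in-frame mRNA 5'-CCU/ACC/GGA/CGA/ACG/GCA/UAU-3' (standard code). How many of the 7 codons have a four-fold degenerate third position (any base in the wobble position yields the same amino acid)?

6

Codon 1 CCU (Pro): third position 4-fold.
Codon 2 ACC (Thr): third position 4-fold.
Codon 3 GGA (Gly): third position 4-fold.
Codon 4 CGA (Arg): third position 4-fold.
Codon 5 ACG (Thr): third position 4-fold.
Codon 6 GCA (Ala): third position 4-fold.
Codon 7 UAU (Tyr): third position 2-fold.
Four-fold degenerate third positions: 6.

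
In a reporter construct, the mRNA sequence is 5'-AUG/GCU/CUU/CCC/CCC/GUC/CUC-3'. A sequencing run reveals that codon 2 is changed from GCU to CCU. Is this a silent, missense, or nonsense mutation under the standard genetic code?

missense

Position 4 falls in codon 2: GCU → Ala.
After the substitution the codon is CCU → Pro.
Ala ≠ Pro, so this is a missense mutation.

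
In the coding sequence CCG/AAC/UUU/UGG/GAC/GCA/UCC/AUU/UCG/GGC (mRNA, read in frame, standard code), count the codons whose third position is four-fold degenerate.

5

Codon 1 CCG (Pro): third position 4-fold.
Codon 2 AAC (Asn): third position 2-fold.
Codon 3 UUU (Phe): third position 2-fold.
Codon 4 UGG (Trp): third position 1-fold.
Codon 5 GAC (Asp): third position 2-fold.
Codon 6 GCA (Ala): third position 4-fold.
Codon 7 UCC (Ser): third position 4-fold.
Codon 8 AUU (Ile): third position 3-fold.
Codon 9 UCG (Ser): third position 4-fold.
Codon 10 GGC (Gly): third position 4-fold.
Four-fold degenerate third positions: 5.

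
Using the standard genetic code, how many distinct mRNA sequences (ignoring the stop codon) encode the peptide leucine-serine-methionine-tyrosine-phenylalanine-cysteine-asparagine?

576

Leu: 6 codons.
Ser: 6 codons.
Met: 1 codon.
Tyr: 2 codons.
Phe: 2 codons.
Cys: 2 codons.
Asn: 2 codons.
6 × 6 × 1 × 2 × 2 × 2 × 2 = 576.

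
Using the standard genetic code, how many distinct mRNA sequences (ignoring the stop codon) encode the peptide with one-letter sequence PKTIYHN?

Pro: 4 codons.
Lys: 2 codons.
Thr: 4 codons.
Ile: 3 codons.
Tyr: 2 codons.
His: 2 codons.
Asn: 2 codons.
4 × 2 × 4 × 3 × 2 × 2 × 2 = 768.

768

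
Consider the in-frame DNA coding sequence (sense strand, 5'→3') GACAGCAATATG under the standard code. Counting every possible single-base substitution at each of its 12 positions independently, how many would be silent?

3

Codon 1 (GAC, Asp): 1 synonymous substitution.
Codon 2 (AGC, Ser): 1 synonymous substitution.
Codon 3 (AAT, Asn): 1 synonymous substitution.
Codon 4 (ATG, Met): 0 synonymous substitutions.
Total: 1 + 1 + 1 + 0 = 3.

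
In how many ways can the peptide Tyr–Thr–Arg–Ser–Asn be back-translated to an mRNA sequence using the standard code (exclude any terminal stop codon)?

Tyr: 2 codons.
Thr: 4 codons.
Arg: 6 codons.
Ser: 6 codons.
Asn: 2 codons.
2 × 4 × 6 × 6 × 2 = 576.

576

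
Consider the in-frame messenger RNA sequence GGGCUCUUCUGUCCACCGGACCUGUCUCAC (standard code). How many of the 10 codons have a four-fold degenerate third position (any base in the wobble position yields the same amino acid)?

6

Codon 1 GGG (Gly): third position 4-fold.
Codon 2 CUC (Leu): third position 4-fold.
Codon 3 UUC (Phe): third position 2-fold.
Codon 4 UGU (Cys): third position 2-fold.
Codon 5 CCA (Pro): third position 4-fold.
Codon 6 CCG (Pro): third position 4-fold.
Codon 7 GAC (Asp): third position 2-fold.
Codon 8 CUG (Leu): third position 4-fold.
Codon 9 UCU (Ser): third position 4-fold.
Codon 10 CAC (His): third position 2-fold.
Four-fold degenerate third positions: 6.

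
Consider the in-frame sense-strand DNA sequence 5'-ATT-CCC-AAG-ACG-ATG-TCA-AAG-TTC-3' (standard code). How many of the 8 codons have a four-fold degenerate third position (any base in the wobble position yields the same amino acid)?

Codon 1 ATT (Ile): third position 3-fold.
Codon 2 CCC (Pro): third position 4-fold.
Codon 3 AAG (Lys): third position 2-fold.
Codon 4 ACG (Thr): third position 4-fold.
Codon 5 ATG (Met): third position 1-fold.
Codon 6 TCA (Ser): third position 4-fold.
Codon 7 AAG (Lys): third position 2-fold.
Codon 8 TTC (Phe): third position 2-fold.
Four-fold degenerate third positions: 3.

3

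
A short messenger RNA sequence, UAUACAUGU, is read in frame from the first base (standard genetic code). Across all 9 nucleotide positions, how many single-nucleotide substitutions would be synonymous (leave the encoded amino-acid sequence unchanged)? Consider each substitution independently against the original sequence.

Codon 1 (UAU, Tyr): 1 synonymous substitution.
Codon 2 (ACA, Thr): 3 synonymous substitutions.
Codon 3 (UGU, Cys): 1 synonymous substitution.
Total: 1 + 3 + 1 = 5.

5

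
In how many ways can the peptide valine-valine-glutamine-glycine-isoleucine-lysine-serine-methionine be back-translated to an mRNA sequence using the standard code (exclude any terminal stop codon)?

4608

Val: 4 codons.
Val: 4 codons.
Gln: 2 codons.
Gly: 4 codons.
Ile: 3 codons.
Lys: 2 codons.
Ser: 6 codons.
Met: 1 codon.
4 × 4 × 2 × 4 × 3 × 2 × 6 × 1 = 4608.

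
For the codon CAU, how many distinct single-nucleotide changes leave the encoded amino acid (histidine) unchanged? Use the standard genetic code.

1

Position 1: none → 0 synonymous.
Position 2: none → 0 synonymous.
Position 3: CAC → 1 synonymous.
Total: 0 + 0 + 1 = 1.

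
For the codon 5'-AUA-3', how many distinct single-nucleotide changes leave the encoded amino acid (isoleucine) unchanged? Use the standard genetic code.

Position 1: none → 0 synonymous.
Position 2: none → 0 synonymous.
Position 3: AUU, AUC → 2 synonymous.
Total: 0 + 0 + 2 = 2.

2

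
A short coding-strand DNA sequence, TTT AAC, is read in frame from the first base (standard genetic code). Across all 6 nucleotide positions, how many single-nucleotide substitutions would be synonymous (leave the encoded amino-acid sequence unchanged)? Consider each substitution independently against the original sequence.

Codon 1 (TTT, Phe): 1 synonymous substitution.
Codon 2 (AAC, Asn): 1 synonymous substitution.
Total: 1 + 1 = 2.

2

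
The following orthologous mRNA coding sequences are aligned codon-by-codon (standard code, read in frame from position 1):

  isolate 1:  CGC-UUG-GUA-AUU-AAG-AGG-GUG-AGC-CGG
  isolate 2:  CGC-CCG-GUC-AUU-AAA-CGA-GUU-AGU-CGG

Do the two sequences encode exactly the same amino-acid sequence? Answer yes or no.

no

Codon 1: CGC Arg / CGC Arg — identical.
Codon 2: UUG Leu / CCG Pro — nonsynonymous.
Codon 3: GUA Val / GUC Val — synonymous.
Codon 4: AUU Ile / AUU Ile — identical.
Codon 5: AAG Lys / AAA Lys — synonymous.
Codon 6: AGG Arg / CGA Arg — synonymous.
Codon 7: GUG Val / GUU Val — synonymous.
Codon 8: AGC Ser / AGU Ser — synonymous.
Codon 9: CGG Arg / CGG Arg — identical.
Nonsynonymous differences: 1 → different protein.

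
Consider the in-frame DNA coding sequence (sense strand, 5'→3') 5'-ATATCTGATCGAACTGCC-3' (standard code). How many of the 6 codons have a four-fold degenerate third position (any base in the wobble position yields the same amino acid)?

Codon 1 ATA (Ile): third position 3-fold.
Codon 2 TCT (Ser): third position 4-fold.
Codon 3 GAT (Asp): third position 2-fold.
Codon 4 CGA (Arg): third position 4-fold.
Codon 5 ACT (Thr): third position 4-fold.
Codon 6 GCC (Ala): third position 4-fold.
Four-fold degenerate third positions: 4.

4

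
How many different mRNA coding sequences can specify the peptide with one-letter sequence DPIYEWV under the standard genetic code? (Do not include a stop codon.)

384

Asp: 2 codons.
Pro: 4 codons.
Ile: 3 codons.
Tyr: 2 codons.
Glu: 2 codons.
Trp: 1 codon.
Val: 4 codons.
2 × 4 × 3 × 2 × 2 × 1 × 4 = 384.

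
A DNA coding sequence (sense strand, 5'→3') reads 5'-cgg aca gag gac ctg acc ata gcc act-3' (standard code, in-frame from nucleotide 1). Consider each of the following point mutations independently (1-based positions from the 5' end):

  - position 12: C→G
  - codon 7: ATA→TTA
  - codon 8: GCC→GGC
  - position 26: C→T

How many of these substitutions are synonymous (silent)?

Codon 4: GAC (Asp) → GAG (Glu) — missense.
Codon 7: ATA (Ile) → TTA (Leu) — missense.
Codon 8: GCC (Ala) → GGC (Gly) — missense.
Codon 9: ACT (Thr) → ATT (Ile) — missense.
Synonymous: 0 of 4.

0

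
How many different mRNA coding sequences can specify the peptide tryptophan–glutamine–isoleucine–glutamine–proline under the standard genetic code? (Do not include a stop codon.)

48

Trp: 1 codon.
Gln: 2 codons.
Ile: 3 codons.
Gln: 2 codons.
Pro: 4 codons.
1 × 2 × 3 × 2 × 4 = 48.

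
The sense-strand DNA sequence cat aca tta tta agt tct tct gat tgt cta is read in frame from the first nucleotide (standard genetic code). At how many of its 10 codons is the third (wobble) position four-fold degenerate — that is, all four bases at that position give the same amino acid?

4

Codon 1 CAT (His): third position 2-fold.
Codon 2 ACA (Thr): third position 4-fold.
Codon 3 TTA (Leu): third position 2-fold.
Codon 4 TTA (Leu): third position 2-fold.
Codon 5 AGT (Ser): third position 2-fold.
Codon 6 TCT (Ser): third position 4-fold.
Codon 7 TCT (Ser): third position 4-fold.
Codon 8 GAT (Asp): third position 2-fold.
Codon 9 TGT (Cys): third position 2-fold.
Codon 10 CTA (Leu): third position 4-fold.
Four-fold degenerate third positions: 4.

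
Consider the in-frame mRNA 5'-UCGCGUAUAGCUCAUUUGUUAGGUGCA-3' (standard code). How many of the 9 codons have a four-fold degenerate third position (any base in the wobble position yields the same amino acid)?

5

Codon 1 UCG (Ser): third position 4-fold.
Codon 2 CGU (Arg): third position 4-fold.
Codon 3 AUA (Ile): third position 3-fold.
Codon 4 GCU (Ala): third position 4-fold.
Codon 5 CAU (His): third position 2-fold.
Codon 6 UUG (Leu): third position 2-fold.
Codon 7 UUA (Leu): third position 2-fold.
Codon 8 GGU (Gly): third position 4-fold.
Codon 9 GCA (Ala): third position 4-fold.
Four-fold degenerate third positions: 5.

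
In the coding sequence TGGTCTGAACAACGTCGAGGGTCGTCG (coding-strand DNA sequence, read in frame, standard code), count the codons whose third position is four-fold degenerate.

Codon 1 TGG (Trp): third position 1-fold.
Codon 2 TCT (Ser): third position 4-fold.
Codon 3 GAA (Glu): third position 2-fold.
Codon 4 CAA (Gln): third position 2-fold.
Codon 5 CGT (Arg): third position 4-fold.
Codon 6 CGA (Arg): third position 4-fold.
Codon 7 GGG (Gly): third position 4-fold.
Codon 8 TCG (Ser): third position 4-fold.
Codon 9 TCG (Ser): third position 4-fold.
Four-fold degenerate third positions: 6.

6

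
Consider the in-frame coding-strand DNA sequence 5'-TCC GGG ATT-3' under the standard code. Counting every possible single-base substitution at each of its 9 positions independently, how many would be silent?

Codon 1 (TCC, Ser): 3 synonymous substitutions.
Codon 2 (GGG, Gly): 3 synonymous substitutions.
Codon 3 (ATT, Ile): 2 synonymous substitutions.
Total: 3 + 3 + 2 = 8.

8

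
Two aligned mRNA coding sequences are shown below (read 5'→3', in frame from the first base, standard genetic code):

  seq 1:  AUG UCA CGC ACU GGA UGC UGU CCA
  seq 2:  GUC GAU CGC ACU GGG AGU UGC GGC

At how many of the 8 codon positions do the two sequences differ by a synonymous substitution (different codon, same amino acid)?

2

Codon 1: AUG Met / GUC Val — nonsynonymous.
Codon 2: UCA Ser / GAU Asp — nonsynonymous.
Codon 3: CGC Arg / CGC Arg — identical.
Codon 4: ACU Thr / ACU Thr — identical.
Codon 5: GGA Gly / GGG Gly — synonymous.
Codon 6: UGC Cys / AGU Ser — nonsynonymous.
Codon 7: UGU Cys / UGC Cys — synonymous.
Codon 8: CCA Pro / GGC Gly — nonsynonymous.
Synonymous differences: 2.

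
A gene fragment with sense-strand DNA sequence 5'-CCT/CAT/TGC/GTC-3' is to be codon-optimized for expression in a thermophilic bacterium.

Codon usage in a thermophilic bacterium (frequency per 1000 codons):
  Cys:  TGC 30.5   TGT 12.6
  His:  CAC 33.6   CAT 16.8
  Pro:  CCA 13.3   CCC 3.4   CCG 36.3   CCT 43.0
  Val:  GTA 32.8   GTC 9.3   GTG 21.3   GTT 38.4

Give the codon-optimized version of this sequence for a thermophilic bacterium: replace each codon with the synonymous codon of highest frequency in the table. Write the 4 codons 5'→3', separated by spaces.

CCT CAC TGC GTT

Codon 1 (Pro): best is CCT at 43.0.
Codon 2 (His): best is CAC at 33.6.
Codon 3 (Cys): best is TGC at 30.5.
Codon 4 (Val): best is GTT at 38.4.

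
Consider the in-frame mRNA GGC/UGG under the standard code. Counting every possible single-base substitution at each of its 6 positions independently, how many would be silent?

Codon 1 (GGC, Gly): 3 synonymous substitutions.
Codon 2 (UGG, Trp): 0 synonymous substitutions.
Total: 3 + 0 = 3.

3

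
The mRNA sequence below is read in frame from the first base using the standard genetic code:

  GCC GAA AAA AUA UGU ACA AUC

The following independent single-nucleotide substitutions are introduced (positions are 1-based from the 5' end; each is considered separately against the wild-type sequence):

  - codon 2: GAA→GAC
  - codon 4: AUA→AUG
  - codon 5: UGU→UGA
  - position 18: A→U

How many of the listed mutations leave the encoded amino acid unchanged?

1

Codon 2: GAA (Glu) → GAC (Asp) — missense.
Codon 4: AUA (Ile) → AUG (Met) — missense.
Codon 5: UGU (Cys) → UGA (Stop) — nonsense.
Codon 6: ACA (Thr) → ACU (Thr) — synonymous.
Synonymous: 1 of 4.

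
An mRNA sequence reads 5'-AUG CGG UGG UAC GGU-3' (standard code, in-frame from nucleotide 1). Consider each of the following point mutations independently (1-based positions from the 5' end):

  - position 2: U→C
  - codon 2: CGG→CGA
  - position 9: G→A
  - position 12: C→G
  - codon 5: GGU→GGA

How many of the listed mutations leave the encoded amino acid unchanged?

2

Codon 1: AUG (Met) → ACG (Thr) — missense.
Codon 2: CGG (Arg) → CGA (Arg) — synonymous.
Codon 3: UGG (Trp) → UGA (Stop) — nonsense.
Codon 4: UAC (Tyr) → UAG (Stop) — nonsense.
Codon 5: GGU (Gly) → GGA (Gly) — synonymous.
Synonymous: 2 of 5.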